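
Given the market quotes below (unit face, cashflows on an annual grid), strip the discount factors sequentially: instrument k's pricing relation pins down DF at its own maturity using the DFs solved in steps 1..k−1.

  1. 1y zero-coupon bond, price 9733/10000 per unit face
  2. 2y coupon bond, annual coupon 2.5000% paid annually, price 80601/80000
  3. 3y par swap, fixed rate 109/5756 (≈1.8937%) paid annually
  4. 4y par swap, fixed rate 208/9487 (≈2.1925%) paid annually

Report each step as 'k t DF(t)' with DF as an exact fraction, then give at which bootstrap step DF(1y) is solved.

1 1 9733/10000
2 2 1199/1250
3 3 1891/2000
4 4 573/625
DF(1y) is solved at step 1

step 1 [1y] zero: DF = P = 9733/10000 ≈ 0.973300
step 2 [2y] bond c/1=1/40: DF=(80601/80000 − 1/40·(0.973300))/(1+1/40) = 1199/1250 ≈ 0.959200
step 3 [3y] swap r/1=109/5756: DF=(1 − 109/5756·(0.973300+0.959200))/(1+109/5756) = 1891/2000 ≈ 0.945500
step 4 [4y] swap r/1=208/9487: DF=(1 − 208/9487·(0.973300+0.959200+0.945500))/(1+208/9487) = 573/625 ≈ 0.916800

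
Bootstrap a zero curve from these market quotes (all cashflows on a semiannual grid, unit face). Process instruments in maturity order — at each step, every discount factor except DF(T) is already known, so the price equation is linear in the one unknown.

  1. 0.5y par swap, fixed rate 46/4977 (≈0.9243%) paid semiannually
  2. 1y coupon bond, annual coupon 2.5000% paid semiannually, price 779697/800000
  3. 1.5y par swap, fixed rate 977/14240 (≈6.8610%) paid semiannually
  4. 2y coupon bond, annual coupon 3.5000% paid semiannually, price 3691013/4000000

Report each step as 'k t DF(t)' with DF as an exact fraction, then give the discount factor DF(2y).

step 1 [0.5y] swap r/2=23/4977: DF=(1 − 23/4977·(0))/(1+23/4977) = 4977/5000 ≈ 0.995400
step 2 [1y] bond c/2=1/80: DF=(779697/800000 − 1/80·(0.995400))/(1+1/80) = 9503/10000 ≈ 0.950300
step 3 [1.5y] swap r/2=977/28480: DF=(1 − 977/28480·(0.995400+0.950300))/(1+977/28480) = 9023/10000 ≈ 0.902300
step 4 [2y] bond c/2=7/400: DF=(3691013/4000000 − 7/400·(0.995400+0.950300+0.902300))/(1+7/400) = 8579/10000 ≈ 0.857900

1 1/2 4977/5000
2 1 9503/10000
3 3/2 9023/10000
4 2 8579/10000
DF(2y) = 8579/10000 ≈ 0.857900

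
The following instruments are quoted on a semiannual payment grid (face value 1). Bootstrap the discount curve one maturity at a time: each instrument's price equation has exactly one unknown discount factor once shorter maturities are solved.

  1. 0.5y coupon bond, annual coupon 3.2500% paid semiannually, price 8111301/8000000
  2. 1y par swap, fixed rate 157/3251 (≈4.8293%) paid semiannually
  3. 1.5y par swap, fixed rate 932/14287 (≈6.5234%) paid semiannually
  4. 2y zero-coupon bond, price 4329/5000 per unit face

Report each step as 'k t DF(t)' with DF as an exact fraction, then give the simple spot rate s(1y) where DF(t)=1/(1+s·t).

1 1/2 9977/10000
2 1 9529/10000
3 3/2 2267/2500
4 2 4329/5000
s(1y) = (1/(9529/10000) − 1)/(1) = 471/9529 ≈ 4.9428%

step 1 [0.5y] bond c/2=13/800: DF=(8111301/8000000 − 13/800·(0))/(1+13/800) = 9977/10000 ≈ 0.997700
step 2 [1y] swap r/2=157/6502: DF=(1 − 157/6502·(0.997700))/(1+157/6502) = 9529/10000 ≈ 0.952900
step 3 [1.5y] swap r/2=466/14287: DF=(1 − 466/14287·(0.997700+0.952900))/(1+466/14287) = 2267/2500 ≈ 0.906800
step 4 [2y] zero: DF = P = 4329/5000 ≈ 0.865800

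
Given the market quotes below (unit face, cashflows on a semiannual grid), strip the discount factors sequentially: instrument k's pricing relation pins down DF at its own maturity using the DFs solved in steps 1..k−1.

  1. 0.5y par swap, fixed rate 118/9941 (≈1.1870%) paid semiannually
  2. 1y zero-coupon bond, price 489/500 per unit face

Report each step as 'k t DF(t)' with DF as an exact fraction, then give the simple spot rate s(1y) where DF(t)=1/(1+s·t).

1 1/2 9941/10000
2 1 489/500
s(1y) = (1/(489/500) − 1)/(1) = 11/489 ≈ 2.2495%

step 1 [0.5y] swap r/2=59/9941: DF=(1 − 59/9941·(0))/(1+59/9941) = 9941/10000 ≈ 0.994100
step 2 [1y] zero: DF = P = 489/500 ≈ 0.978000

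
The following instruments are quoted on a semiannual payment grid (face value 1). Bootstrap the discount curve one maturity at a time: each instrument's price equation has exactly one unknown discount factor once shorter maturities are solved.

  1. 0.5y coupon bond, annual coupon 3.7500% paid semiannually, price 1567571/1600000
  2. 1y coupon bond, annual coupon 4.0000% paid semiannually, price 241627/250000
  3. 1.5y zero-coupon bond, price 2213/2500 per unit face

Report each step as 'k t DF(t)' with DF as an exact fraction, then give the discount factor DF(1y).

1 1/2 9617/10000
2 1 9287/10000
3 3/2 2213/2500
DF(1y) = 9287/10000 ≈ 0.928700

step 1 [0.5y] bond c/2=3/160: DF=(1567571/1600000 − 3/160·(0))/(1+3/160) = 9617/10000 ≈ 0.961700
step 2 [1y] bond c/2=1/50: DF=(241627/250000 − 1/50·(0.961700))/(1+1/50) = 9287/10000 ≈ 0.928700
step 3 [1.5y] zero: DF = P = 2213/2500 ≈ 0.885200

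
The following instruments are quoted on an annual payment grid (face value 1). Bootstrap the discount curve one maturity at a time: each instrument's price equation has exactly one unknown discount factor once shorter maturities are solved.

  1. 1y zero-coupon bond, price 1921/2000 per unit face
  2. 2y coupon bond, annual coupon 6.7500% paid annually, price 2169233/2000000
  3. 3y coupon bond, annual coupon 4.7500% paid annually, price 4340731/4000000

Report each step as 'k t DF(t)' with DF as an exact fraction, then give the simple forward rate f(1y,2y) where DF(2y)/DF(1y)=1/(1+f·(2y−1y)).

1 1 1921/2000
2 2 9553/10000
3 3 9491/10000
f(1y,2y) = ((1921/2000)/(9553/10000) − 1)/(1) = 52/9553 ≈ 0.5443%

step 1 [1y] zero: DF = P = 1921/2000 ≈ 0.960500
step 2 [2y] bond c/1=27/400: DF=(2169233/2000000 − 27/400·(0.960500))/(1+27/400) = 9553/10000 ≈ 0.955300
step 3 [3y] bond c/1=19/400: DF=(4340731/4000000 − 19/400·(0.960500+0.955300))/(1+19/400) = 9491/10000 ≈ 0.949100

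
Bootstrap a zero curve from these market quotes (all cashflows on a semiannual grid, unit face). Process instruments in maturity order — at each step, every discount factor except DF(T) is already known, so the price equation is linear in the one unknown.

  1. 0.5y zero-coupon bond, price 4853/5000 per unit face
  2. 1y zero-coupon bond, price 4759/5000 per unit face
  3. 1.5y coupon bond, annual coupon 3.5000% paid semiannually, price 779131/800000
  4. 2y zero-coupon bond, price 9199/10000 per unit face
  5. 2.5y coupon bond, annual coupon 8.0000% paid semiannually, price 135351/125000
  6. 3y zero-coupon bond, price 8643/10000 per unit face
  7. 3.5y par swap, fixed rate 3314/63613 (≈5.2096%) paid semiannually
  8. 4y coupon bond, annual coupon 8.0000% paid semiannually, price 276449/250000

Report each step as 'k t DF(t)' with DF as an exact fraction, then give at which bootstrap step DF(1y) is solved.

step 1 [0.5y] zero: DF = P = 4853/5000 ≈ 0.970600
step 2 [1y] zero: DF = P = 4759/5000 ≈ 0.951800
step 3 [1.5y] bond c/2=7/400: DF=(779131/800000 − 7/400·(0.970600+0.951800))/(1+7/400) = 9241/10000 ≈ 0.924100
step 4 [2y] zero: DF = P = 9199/10000 ≈ 0.919900
step 5 [2.5y] bond c/2=1/25: DF=(135351/125000 − 1/25·(0.970600+0.951800+0.924100+0.919900))/(1+1/25) = 8963/10000 ≈ 0.896300
step 6 [3y] zero: DF = P = 8643/10000 ≈ 0.864300
step 7 [3.5y] swap r/2=1657/63613: DF=(1 − 1657/63613·(0.970600+0.951800+0.924100+0.919900+0.896300+0.864300))/(1+1657/63613) = 8343/10000 ≈ 0.834300
step 8 [4y] bond c/2=1/25: DF=(276449/250000 − 1/25·(0.970600+0.951800+0.924100+0.919900+0.896300+0.864300+0.834300))/(1+1/25) = 4093/5000 ≈ 0.818600

1 1/2 4853/5000
2 1 4759/5000
3 3/2 9241/10000
4 2 9199/10000
5 5/2 8963/10000
6 3 8643/10000
7 7/2 8343/10000
8 4 4093/5000
DF(1y) is solved at step 2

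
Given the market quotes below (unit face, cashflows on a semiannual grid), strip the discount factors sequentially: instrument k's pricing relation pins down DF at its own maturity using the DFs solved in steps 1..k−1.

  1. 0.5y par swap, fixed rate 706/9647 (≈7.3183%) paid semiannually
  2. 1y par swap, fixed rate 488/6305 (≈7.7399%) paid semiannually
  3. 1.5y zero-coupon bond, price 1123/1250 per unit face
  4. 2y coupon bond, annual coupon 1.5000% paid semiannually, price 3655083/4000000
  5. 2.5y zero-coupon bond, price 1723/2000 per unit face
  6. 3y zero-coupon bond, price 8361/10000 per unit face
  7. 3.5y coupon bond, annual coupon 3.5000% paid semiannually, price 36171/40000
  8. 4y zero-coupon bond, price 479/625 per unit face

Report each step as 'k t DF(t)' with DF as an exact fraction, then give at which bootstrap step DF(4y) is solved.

step 1 [0.5y] swap r/2=353/9647: DF=(1 − 353/9647·(0))/(1+353/9647) = 9647/10000 ≈ 0.964700
step 2 [1y] swap r/2=244/6305: DF=(1 − 244/6305·(0.964700))/(1+244/6305) = 2317/2500 ≈ 0.926800
step 3 [1.5y] zero: DF = P = 1123/1250 ≈ 0.898400
step 4 [2y] bond c/2=3/400: DF=(3655083/4000000 − 3/400·(0.964700+0.926800+0.898400))/(1+3/400) = 4431/5000 ≈ 0.886200
step 5 [2.5y] zero: DF = P = 1723/2000 ≈ 0.861500
step 6 [3y] zero: DF = P = 8361/10000 ≈ 0.836100
step 7 [3.5y] bond c/2=7/400: DF=(36171/40000 − 7/400·(0.964700+0.926800+0.898400+0.886200+0.861500+0.836100))/(1+7/400) = 7963/10000 ≈ 0.796300
step 8 [4y] zero: DF = P = 479/625 ≈ 0.766400

1 1/2 9647/10000
2 1 2317/2500
3 3/2 1123/1250
4 2 4431/5000
5 5/2 1723/2000
6 3 8361/10000
7 7/2 7963/10000
8 4 479/625
DF(4y) is solved at step 8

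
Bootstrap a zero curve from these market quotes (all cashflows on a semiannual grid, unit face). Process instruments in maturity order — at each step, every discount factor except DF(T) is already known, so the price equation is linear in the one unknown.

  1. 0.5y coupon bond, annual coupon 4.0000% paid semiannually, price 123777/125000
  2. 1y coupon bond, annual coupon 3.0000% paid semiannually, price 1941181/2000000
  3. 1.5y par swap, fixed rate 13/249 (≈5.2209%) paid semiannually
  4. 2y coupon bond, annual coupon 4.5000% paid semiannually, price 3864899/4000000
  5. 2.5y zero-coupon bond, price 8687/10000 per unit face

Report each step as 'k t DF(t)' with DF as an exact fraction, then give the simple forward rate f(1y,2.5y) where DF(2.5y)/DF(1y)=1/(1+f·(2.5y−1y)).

1 1/2 2427/2500
2 1 9419/10000
3 3/2 9259/10000
4 2 353/400
5 5/2 8687/10000
f(1y,2.5y) = ((9419/10000)/(8687/10000) − 1)/(3/2) = 488/8687 ≈ 5.6176%

step 1 [0.5y] bond c/2=1/50: DF=(123777/125000 − 1/50·(0))/(1+1/50) = 2427/2500 ≈ 0.970800
step 2 [1y] bond c/2=3/200: DF=(1941181/2000000 − 3/200·(0.970800))/(1+3/200) = 9419/10000 ≈ 0.941900
step 3 [1.5y] swap r/2=13/498: DF=(1 − 13/498·(0.970800+0.941900))/(1+13/498) = 9259/10000 ≈ 0.925900
step 4 [2y] bond c/2=9/400: DF=(3864899/4000000 − 9/400·(0.970800+0.941900+0.925900))/(1+9/400) = 353/400 ≈ 0.882500
step 5 [2.5y] zero: DF = P = 8687/10000 ≈ 0.868700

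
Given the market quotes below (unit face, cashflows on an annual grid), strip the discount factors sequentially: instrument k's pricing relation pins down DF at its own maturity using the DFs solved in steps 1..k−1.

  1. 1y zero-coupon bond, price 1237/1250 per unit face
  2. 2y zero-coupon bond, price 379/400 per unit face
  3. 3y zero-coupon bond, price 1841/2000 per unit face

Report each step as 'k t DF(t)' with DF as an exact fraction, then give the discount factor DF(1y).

1 1 1237/1250
2 2 379/400
3 3 1841/2000
DF(1y) = 1237/1250 ≈ 0.989600

step 1 [1y] zero: DF = P = 1237/1250 ≈ 0.989600
step 2 [2y] zero: DF = P = 379/400 ≈ 0.947500
step 3 [3y] zero: DF = P = 1841/2000 ≈ 0.920500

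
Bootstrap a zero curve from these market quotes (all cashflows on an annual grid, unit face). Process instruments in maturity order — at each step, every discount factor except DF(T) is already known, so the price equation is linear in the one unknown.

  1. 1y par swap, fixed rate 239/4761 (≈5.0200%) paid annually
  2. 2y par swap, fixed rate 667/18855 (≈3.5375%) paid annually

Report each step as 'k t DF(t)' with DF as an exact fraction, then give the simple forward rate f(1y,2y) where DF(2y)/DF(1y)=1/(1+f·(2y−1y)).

1 1 4761/5000
2 2 9333/10000
f(1y,2y) = ((4761/5000)/(9333/10000) − 1)/(1) = 21/1037 ≈ 2.0251%

step 1 [1y] swap r/1=239/4761: DF=(1 − 239/4761·(0))/(1+239/4761) = 4761/5000 ≈ 0.952200
step 2 [2y] swap r/1=667/18855: DF=(1 − 667/18855·(0.952200))/(1+667/18855) = 9333/10000 ≈ 0.933300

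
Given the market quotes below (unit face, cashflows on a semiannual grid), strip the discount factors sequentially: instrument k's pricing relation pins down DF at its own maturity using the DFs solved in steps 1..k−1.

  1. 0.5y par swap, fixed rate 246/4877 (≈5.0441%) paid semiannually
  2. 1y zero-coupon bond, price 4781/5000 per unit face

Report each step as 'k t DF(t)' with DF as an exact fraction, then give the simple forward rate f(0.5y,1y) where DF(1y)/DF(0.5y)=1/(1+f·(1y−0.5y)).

1 1/2 4877/5000
2 1 4781/5000
f(0.5y,1y) = ((4877/5000)/(4781/5000) − 1)/(1/2) = 192/4781 ≈ 4.0159%

step 1 [0.5y] swap r/2=123/4877: DF=(1 − 123/4877·(0))/(1+123/4877) = 4877/5000 ≈ 0.975400
step 2 [1y] zero: DF = P = 4781/5000 ≈ 0.956200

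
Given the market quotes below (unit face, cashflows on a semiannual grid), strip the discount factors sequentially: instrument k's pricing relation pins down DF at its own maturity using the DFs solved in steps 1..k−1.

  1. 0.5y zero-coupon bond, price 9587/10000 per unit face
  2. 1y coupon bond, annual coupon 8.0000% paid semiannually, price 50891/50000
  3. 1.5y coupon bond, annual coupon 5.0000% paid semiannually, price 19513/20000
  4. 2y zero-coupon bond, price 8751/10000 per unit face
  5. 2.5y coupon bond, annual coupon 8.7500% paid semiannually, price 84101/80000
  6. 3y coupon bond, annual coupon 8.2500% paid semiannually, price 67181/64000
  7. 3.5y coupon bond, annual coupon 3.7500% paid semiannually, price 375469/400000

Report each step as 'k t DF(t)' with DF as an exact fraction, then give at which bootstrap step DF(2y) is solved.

1 1/2 9587/10000
2 1 4709/5000
3 3/2 1811/2000
4 2 8751/10000
5 5/2 8529/10000
6 3 1657/2000
7 7/2 8227/10000
DF(2y) is solved at step 4

step 1 [0.5y] zero: DF = P = 9587/10000 ≈ 0.958700
step 2 [1y] bond c/2=1/25: DF=(50891/50000 − 1/25·(0.958700))/(1+1/25) = 4709/5000 ≈ 0.941800
step 3 [1.5y] bond c/2=1/40: DF=(19513/20000 − 1/40·(0.958700+0.941800))/(1+1/40) = 1811/2000 ≈ 0.905500
step 4 [2y] zero: DF = P = 8751/10000 ≈ 0.875100
step 5 [2.5y] bond c/2=7/160: DF=(84101/80000 − 7/160·(0.958700+0.941800+0.905500+0.875100))/(1+7/160) = 8529/10000 ≈ 0.852900
step 6 [3y] bond c/2=33/800: DF=(67181/64000 − 33/800·(0.958700+0.941800+0.905500+0.875100+0.852900))/(1+33/800) = 1657/2000 ≈ 0.828500
step 7 [3.5y] bond c/2=3/160: DF=(375469/400000 − 3/160·(0.958700+0.941800+0.905500+0.875100+0.852900+0.828500))/(1+3/160) = 8227/10000 ≈ 0.822700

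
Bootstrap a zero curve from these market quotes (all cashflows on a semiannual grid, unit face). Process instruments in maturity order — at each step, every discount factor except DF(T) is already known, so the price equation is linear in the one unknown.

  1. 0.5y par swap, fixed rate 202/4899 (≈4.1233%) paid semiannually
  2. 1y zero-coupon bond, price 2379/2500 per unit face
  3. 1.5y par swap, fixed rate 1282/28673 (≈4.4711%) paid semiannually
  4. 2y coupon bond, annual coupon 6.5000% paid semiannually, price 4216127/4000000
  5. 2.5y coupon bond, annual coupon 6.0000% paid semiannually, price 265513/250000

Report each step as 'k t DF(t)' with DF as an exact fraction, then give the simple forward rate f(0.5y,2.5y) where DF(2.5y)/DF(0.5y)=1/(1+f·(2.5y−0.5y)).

step 1 [0.5y] swap r/2=101/4899: DF=(1 − 101/4899·(0))/(1+101/4899) = 4899/5000 ≈ 0.979800
step 2 [1y] zero: DF = P = 2379/2500 ≈ 0.951600
step 3 [1.5y] swap r/2=641/28673: DF=(1 − 641/28673·(0.979800+0.951600))/(1+641/28673) = 9359/10000 ≈ 0.935900
step 4 [2y] bond c/2=13/400: DF=(4216127/4000000 − 13/400·(0.979800+0.951600+0.935900))/(1+13/400) = 4653/5000 ≈ 0.930600
step 5 [2.5y] bond c/2=3/100: DF=(265513/250000 − 3/100·(0.979800+0.951600+0.935900+0.930600))/(1+3/100) = 1841/2000 ≈ 0.920500

1 1/2 4899/5000
2 1 2379/2500
3 3/2 9359/10000
4 2 4653/5000
5 5/2 1841/2000
f(0.5y,2.5y) = ((4899/5000)/(1841/2000) − 1)/(2) = 593/18410 ≈ 3.2211%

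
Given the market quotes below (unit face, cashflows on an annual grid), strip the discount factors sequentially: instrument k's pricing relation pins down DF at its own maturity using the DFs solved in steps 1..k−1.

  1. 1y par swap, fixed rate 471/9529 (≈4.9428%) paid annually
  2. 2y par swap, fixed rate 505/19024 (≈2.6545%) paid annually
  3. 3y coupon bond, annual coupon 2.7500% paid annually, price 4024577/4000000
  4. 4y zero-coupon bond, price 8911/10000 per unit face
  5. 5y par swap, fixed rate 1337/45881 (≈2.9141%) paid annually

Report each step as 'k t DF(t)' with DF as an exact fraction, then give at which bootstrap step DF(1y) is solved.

step 1 [1y] swap r/1=471/9529: DF=(1 − 471/9529·(0))/(1+471/9529) = 9529/10000 ≈ 0.952900
step 2 [2y] swap r/1=505/19024: DF=(1 − 505/19024·(0.952900))/(1+505/19024) = 1899/2000 ≈ 0.949500
step 3 [3y] bond c/1=11/400: DF=(4024577/4000000 − 11/400·(0.952900+0.949500))/(1+11/400) = 9283/10000 ≈ 0.928300
step 4 [4y] zero: DF = P = 8911/10000 ≈ 0.891100
step 5 [5y] swap r/1=1337/45881: DF=(1 − 1337/45881·(0.952900+0.949500+0.928300+0.891100))/(1+1337/45881) = 8663/10000 ≈ 0.866300

1 1 9529/10000
2 2 1899/2000
3 3 9283/10000
4 4 8911/10000
5 5 8663/10000
DF(1y) is solved at step 1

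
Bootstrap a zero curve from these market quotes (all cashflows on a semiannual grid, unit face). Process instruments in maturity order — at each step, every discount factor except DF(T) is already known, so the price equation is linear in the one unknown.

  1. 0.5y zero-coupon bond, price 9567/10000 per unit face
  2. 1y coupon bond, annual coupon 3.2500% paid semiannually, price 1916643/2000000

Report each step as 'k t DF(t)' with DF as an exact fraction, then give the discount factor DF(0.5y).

step 1 [0.5y] zero: DF = P = 9567/10000 ≈ 0.956700
step 2 [1y] bond c/2=13/800: DF=(1916643/2000000 − 13/800·(0.956700))/(1+13/800) = 9277/10000 ≈ 0.927700

1 1/2 9567/10000
2 1 9277/10000
DF(0.5y) = 9567/10000 ≈ 0.956700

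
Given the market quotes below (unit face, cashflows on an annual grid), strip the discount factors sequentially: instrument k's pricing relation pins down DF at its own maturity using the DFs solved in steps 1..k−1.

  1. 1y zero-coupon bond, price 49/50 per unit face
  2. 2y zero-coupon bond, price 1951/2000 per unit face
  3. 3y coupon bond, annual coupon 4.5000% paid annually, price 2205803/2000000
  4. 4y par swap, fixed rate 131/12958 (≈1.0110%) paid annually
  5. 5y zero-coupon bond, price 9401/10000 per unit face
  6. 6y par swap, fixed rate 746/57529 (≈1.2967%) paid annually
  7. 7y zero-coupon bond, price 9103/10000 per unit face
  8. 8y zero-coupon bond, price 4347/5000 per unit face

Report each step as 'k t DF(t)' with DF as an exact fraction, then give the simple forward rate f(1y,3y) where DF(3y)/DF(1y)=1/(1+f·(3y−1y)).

1 1 49/50
2 2 1951/2000
3 3 607/625
4 4 9607/10000
5 5 9401/10000
6 6 4627/5000
7 7 9103/10000
8 8 4347/5000
f(1y,3y) = ((49/50)/(607/625) − 1)/(2) = 11/2428 ≈ 0.4530%

step 1 [1y] zero: DF = P = 49/50 ≈ 0.980000
step 2 [2y] zero: DF = P = 1951/2000 ≈ 0.975500
step 3 [3y] bond c/1=9/200: DF=(2205803/2000000 − 9/200·(0.980000+0.975500))/(1+9/200) = 607/625 ≈ 0.971200
step 4 [4y] swap r/1=131/12958: DF=(1 − 131/12958·(0.980000+0.975500+0.971200))/(1+131/12958) = 9607/10000 ≈ 0.960700
step 5 [5y] zero: DF = P = 9401/10000 ≈ 0.940100
step 6 [6y] swap r/1=746/57529: DF=(1 − 746/57529·(0.980000+0.975500+0.971200+0.960700+0.940100))/(1+746/57529) = 4627/5000 ≈ 0.925400
step 7 [7y] zero: DF = P = 9103/10000 ≈ 0.910300
step 8 [8y] zero: DF = P = 4347/5000 ≈ 0.869400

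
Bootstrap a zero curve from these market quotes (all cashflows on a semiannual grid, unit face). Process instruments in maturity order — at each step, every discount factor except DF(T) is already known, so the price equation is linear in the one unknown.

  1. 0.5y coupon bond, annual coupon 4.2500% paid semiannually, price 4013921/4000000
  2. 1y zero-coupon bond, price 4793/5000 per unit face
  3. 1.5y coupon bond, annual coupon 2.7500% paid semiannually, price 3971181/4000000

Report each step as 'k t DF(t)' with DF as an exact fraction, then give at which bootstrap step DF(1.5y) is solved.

step 1 [0.5y] bond c/2=17/800: DF=(4013921/4000000 − 17/800·(0))/(1+17/800) = 4913/5000 ≈ 0.982600
step 2 [1y] zero: DF = P = 4793/5000 ≈ 0.958600
step 3 [1.5y] bond c/2=11/800: DF=(3971181/4000000 − 11/800·(0.982600+0.958600))/(1+11/800) = 953/1000 ≈ 0.953000

1 1/2 4913/5000
2 1 4793/5000
3 3/2 953/1000
DF(1.5y) is solved at step 3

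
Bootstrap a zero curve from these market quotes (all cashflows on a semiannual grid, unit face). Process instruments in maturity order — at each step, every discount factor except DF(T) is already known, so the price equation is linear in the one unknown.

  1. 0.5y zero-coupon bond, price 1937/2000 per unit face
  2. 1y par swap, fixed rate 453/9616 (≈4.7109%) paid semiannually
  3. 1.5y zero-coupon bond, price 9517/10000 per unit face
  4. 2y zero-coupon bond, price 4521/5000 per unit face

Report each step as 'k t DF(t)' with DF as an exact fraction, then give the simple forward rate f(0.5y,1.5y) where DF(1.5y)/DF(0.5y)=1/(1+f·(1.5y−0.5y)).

step 1 [0.5y] zero: DF = P = 1937/2000 ≈ 0.968500
step 2 [1y] swap r/2=453/19232: DF=(1 − 453/19232·(0.968500))/(1+453/19232) = 9547/10000 ≈ 0.954700
step 3 [1.5y] zero: DF = P = 9517/10000 ≈ 0.951700
step 4 [2y] zero: DF = P = 4521/5000 ≈ 0.904200

1 1/2 1937/2000
2 1 9547/10000
3 3/2 9517/10000
4 2 4521/5000
f(0.5y,1.5y) = ((1937/2000)/(9517/10000) − 1)/(1) = 168/9517 ≈ 1.7653%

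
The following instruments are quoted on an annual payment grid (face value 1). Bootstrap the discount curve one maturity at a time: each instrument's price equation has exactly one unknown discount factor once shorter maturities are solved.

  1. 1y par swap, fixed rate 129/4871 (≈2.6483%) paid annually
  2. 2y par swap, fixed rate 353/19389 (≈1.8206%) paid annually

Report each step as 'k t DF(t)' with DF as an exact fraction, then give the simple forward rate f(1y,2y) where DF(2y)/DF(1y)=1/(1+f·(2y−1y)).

step 1 [1y] swap r/1=129/4871: DF=(1 − 129/4871·(0))/(1+129/4871) = 4871/5000 ≈ 0.974200
step 2 [2y] swap r/1=353/19389: DF=(1 − 353/19389·(0.974200))/(1+353/19389) = 9647/10000 ≈ 0.964700

1 1 4871/5000
2 2 9647/10000
f(1y,2y) = ((4871/5000)/(9647/10000) − 1)/(1) = 95/9647 ≈ 0.9848%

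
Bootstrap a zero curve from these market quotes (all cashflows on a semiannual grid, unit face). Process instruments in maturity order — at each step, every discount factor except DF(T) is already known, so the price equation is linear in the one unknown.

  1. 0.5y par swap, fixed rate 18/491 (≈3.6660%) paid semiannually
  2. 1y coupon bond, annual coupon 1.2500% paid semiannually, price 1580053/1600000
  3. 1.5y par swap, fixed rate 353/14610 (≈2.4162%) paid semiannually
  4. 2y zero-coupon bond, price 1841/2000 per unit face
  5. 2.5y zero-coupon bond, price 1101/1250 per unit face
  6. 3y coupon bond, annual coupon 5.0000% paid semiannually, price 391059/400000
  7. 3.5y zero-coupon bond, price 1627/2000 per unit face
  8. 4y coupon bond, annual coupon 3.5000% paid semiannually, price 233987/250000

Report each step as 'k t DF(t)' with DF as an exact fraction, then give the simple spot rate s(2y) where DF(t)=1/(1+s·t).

1 1/2 491/500
2 1 9753/10000
3 3/2 9647/10000
4 2 1841/2000
5 5/2 1101/1250
6 3 4193/5000
7 7/2 1627/2000
8 4 4051/5000
s(2y) = (1/(1841/2000) − 1)/(2) = 159/3682 ≈ 4.3183%

step 1 [0.5y] swap r/2=9/491: DF=(1 − 9/491·(0))/(1+9/491) = 491/500 ≈ 0.982000
step 2 [1y] bond c/2=1/160: DF=(1580053/1600000 − 1/160·(0.982000))/(1+1/160) = 9753/10000 ≈ 0.975300
step 3 [1.5y] swap r/2=353/29220: DF=(1 − 353/29220·(0.982000+0.975300))/(1+353/29220) = 9647/10000 ≈ 0.964700
step 4 [2y] zero: DF = P = 1841/2000 ≈ 0.920500
step 5 [2.5y] zero: DF = P = 1101/1250 ≈ 0.880800
step 6 [3y] bond c/2=1/40: DF=(391059/400000 − 1/40·(0.982000+0.975300+0.964700+0.920500+0.880800))/(1+1/40) = 4193/5000 ≈ 0.838600
step 7 [3.5y] zero: DF = P = 1627/2000 ≈ 0.813500
step 8 [4y] bond c/2=7/400: DF=(233987/250000 − 7/400·(0.982000+0.975300+0.964700+0.920500+0.880800+0.838600+0.813500))/(1+7/400) = 4051/5000 ≈ 0.810200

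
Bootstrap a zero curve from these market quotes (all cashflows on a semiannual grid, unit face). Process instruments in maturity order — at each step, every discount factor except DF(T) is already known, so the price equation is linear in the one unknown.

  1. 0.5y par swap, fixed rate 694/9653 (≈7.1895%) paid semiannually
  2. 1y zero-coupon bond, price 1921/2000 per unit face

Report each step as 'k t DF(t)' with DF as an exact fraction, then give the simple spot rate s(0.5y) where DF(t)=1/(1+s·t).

1 1/2 9653/10000
2 1 1921/2000
s(0.5y) = (1/(9653/10000) − 1)/(1/2) = 694/9653 ≈ 7.1895%

step 1 [0.5y] swap r/2=347/9653: DF=(1 − 347/9653·(0))/(1+347/9653) = 9653/10000 ≈ 0.965300
step 2 [1y] zero: DF = P = 1921/2000 ≈ 0.960500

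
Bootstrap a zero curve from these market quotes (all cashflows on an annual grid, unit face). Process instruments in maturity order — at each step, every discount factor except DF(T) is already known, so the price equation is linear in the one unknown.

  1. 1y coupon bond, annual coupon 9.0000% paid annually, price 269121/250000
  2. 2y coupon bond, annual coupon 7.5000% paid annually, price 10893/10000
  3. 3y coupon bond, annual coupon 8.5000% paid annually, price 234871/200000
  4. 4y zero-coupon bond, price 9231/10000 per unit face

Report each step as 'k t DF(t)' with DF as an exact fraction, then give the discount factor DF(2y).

1 1 2469/2500
2 2 2361/2500
3 3 931/1000
4 4 9231/10000
DF(2y) = 2361/2500 ≈ 0.944400

step 1 [1y] bond c/1=9/100: DF=(269121/250000 − 9/100·(0))/(1+9/100) = 2469/2500 ≈ 0.987600
step 2 [2y] bond c/1=3/40: DF=(10893/10000 − 3/40·(0.987600))/(1+3/40) = 2361/2500 ≈ 0.944400
step 3 [3y] bond c/1=17/200: DF=(234871/200000 − 17/200·(0.987600+0.944400))/(1+17/200) = 931/1000 ≈ 0.931000
step 4 [4y] zero: DF = P = 9231/10000 ≈ 0.923100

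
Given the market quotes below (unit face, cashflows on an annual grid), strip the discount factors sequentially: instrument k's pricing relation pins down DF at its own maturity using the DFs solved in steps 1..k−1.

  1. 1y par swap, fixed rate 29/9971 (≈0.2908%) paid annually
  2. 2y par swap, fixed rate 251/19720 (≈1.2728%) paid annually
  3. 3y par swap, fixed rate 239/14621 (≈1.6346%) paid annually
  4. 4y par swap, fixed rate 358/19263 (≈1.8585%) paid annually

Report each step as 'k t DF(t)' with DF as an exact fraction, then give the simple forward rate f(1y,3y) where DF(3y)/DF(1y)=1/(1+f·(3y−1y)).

step 1 [1y] swap r/1=29/9971: DF=(1 − 29/9971·(0))/(1+29/9971) = 9971/10000 ≈ 0.997100
step 2 [2y] swap r/1=251/19720: DF=(1 − 251/19720·(0.997100))/(1+251/19720) = 9749/10000 ≈ 0.974900
step 3 [3y] swap r/1=239/14621: DF=(1 − 239/14621·(0.997100+0.974900))/(1+239/14621) = 4761/5000 ≈ 0.952200
step 4 [4y] swap r/1=358/19263: DF=(1 − 358/19263·(0.997100+0.974900+0.952200))/(1+358/19263) = 2321/2500 ≈ 0.928400

1 1 9971/10000
2 2 9749/10000
3 3 4761/5000
4 4 2321/2500
f(1y,3y) = ((9971/10000)/(4761/5000) − 1)/(2) = 449/19044 ≈ 2.3577%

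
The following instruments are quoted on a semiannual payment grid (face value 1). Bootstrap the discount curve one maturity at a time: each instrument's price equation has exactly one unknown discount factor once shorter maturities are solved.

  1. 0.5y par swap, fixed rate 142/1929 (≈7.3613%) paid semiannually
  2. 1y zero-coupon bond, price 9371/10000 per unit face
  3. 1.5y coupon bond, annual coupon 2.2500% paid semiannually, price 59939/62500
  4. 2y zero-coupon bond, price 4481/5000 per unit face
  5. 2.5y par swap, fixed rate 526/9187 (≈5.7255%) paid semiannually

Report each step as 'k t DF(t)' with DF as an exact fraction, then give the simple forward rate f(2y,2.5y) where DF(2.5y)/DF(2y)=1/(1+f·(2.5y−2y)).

step 1 [0.5y] swap r/2=71/1929: DF=(1 − 71/1929·(0))/(1+71/1929) = 1929/2000 ≈ 0.964500
step 2 [1y] zero: DF = P = 9371/10000 ≈ 0.937100
step 3 [1.5y] bond c/2=9/800: DF=(59939/62500 − 9/800·(0.964500+0.937100))/(1+9/800) = 1159/1250 ≈ 0.927200
step 4 [2y] zero: DF = P = 4481/5000 ≈ 0.896200
step 5 [2.5y] swap r/2=263/9187: DF=(1 − 263/9187·(0.964500+0.937100+0.927200+0.896200))/(1+263/9187) = 1737/2000 ≈ 0.868500

1 1/2 1929/2000
2 1 9371/10000
3 3/2 1159/1250
4 2 4481/5000
5 5/2 1737/2000
f(2y,2.5y) = ((4481/5000)/(1737/2000) − 1)/(1/2) = 554/8685 ≈ 6.3788%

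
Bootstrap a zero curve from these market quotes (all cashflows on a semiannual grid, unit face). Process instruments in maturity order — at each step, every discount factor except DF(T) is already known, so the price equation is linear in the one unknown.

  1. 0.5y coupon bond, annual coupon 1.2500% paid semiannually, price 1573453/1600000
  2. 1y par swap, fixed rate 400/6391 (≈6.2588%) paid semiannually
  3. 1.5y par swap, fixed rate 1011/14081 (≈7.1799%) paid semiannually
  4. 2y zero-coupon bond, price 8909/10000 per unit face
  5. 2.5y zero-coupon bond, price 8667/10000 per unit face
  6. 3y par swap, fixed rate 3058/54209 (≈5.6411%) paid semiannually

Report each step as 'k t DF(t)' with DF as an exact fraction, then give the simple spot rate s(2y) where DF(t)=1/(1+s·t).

step 1 [0.5y] bond c/2=1/160: DF=(1573453/1600000 − 1/160·(0))/(1+1/160) = 9773/10000 ≈ 0.977300
step 2 [1y] swap r/2=200/6391: DF=(1 − 200/6391·(0.977300))/(1+200/6391) = 47/50 ≈ 0.940000
step 3 [1.5y] swap r/2=1011/28162: DF=(1 − 1011/28162·(0.977300+0.940000))/(1+1011/28162) = 8989/10000 ≈ 0.898900
step 4 [2y] zero: DF = P = 8909/10000 ≈ 0.890900
step 5 [2.5y] zero: DF = P = 8667/10000 ≈ 0.866700
step 6 [3y] swap r/2=1529/54209: DF=(1 − 1529/54209·(0.977300+0.940000+0.898900+0.890900+0.866700))/(1+1529/54209) = 8471/10000 ≈ 0.847100

1 1/2 9773/10000
2 1 47/50
3 3/2 8989/10000
4 2 8909/10000
5 5/2 8667/10000
6 3 8471/10000
s(2y) = (1/(8909/10000) − 1)/(2) = 1091/17818 ≈ 6.1230%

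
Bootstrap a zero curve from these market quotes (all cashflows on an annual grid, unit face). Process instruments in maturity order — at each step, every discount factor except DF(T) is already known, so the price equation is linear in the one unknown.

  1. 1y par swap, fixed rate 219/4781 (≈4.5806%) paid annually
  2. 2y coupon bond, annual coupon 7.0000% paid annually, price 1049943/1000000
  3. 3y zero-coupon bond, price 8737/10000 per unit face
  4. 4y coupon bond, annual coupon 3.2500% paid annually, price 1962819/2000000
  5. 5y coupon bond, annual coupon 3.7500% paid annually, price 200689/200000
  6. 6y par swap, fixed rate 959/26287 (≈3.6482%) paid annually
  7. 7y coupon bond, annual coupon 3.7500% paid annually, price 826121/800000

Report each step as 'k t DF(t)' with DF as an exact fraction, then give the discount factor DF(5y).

step 1 [1y] swap r/1=219/4781: DF=(1 − 219/4781·(0))/(1+219/4781) = 4781/5000 ≈ 0.956200
step 2 [2y] bond c/1=7/100: DF=(1049943/1000000 − 7/100·(0.956200))/(1+7/100) = 9187/10000 ≈ 0.918700
step 3 [3y] zero: DF = P = 8737/10000 ≈ 0.873700
step 4 [4y] bond c/1=13/400: DF=(1962819/2000000 − 13/400·(0.956200+0.918700+0.873700))/(1+13/400) = 108/125 ≈ 0.864000
step 5 [5y] bond c/1=3/80: DF=(200689/200000 − 3/80·(0.956200+0.918700+0.873700+0.864000))/(1+3/80) = 4183/5000 ≈ 0.836600
step 6 [6y] swap r/1=959/26287: DF=(1 − 959/26287·(0.956200+0.918700+0.873700+0.864000+0.836600))/(1+959/26287) = 4041/5000 ≈ 0.808200
step 7 [7y] bond c/1=3/80: DF=(826121/800000 − 3/80·(0.956200+0.918700+0.873700+0.864000+0.836600+0.808200))/(1+3/80) = 8053/10000 ≈ 0.805300

1 1 4781/5000
2 2 9187/10000
3 3 8737/10000
4 4 108/125
5 5 4183/5000
6 6 4041/5000
7 7 8053/10000
DF(5y) = 4183/5000 ≈ 0.836600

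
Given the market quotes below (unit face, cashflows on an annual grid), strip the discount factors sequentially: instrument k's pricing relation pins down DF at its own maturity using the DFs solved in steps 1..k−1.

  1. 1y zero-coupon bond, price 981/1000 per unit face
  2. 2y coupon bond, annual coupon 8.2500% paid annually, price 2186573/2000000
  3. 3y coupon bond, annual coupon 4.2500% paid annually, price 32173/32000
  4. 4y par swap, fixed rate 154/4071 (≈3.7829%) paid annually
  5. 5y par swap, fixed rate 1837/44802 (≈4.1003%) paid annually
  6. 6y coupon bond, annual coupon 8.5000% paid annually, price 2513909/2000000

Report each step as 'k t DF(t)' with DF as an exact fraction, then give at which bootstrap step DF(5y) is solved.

1 1 981/1000
2 2 1169/1250
3 3 8863/10000
4 4 4307/5000
5 5 8163/10000
6 6 323/400
DF(5y) is solved at step 5

step 1 [1y] zero: DF = P = 981/1000 ≈ 0.981000
step 2 [2y] bond c/1=33/400: DF=(2186573/2000000 − 33/400·(0.981000))/(1+33/400) = 1169/1250 ≈ 0.935200
step 3 [3y] bond c/1=17/400: DF=(32173/32000 − 17/400·(0.981000+0.935200))/(1+17/400) = 8863/10000 ≈ 0.886300
step 4 [4y] swap r/1=154/4071: DF=(1 − 154/4071·(0.981000+0.935200+0.886300))/(1+154/4071) = 4307/5000 ≈ 0.861400
step 5 [5y] swap r/1=1837/44802: DF=(1 − 1837/44802·(0.981000+0.935200+0.886300+0.861400))/(1+1837/44802) = 8163/10000 ≈ 0.816300
step 6 [6y] bond c/1=17/200: DF=(2513909/2000000 − 17/200·(0.981000+0.935200+0.886300+0.861400+0.816300))/(1+17/200) = 323/400 ≈ 0.807500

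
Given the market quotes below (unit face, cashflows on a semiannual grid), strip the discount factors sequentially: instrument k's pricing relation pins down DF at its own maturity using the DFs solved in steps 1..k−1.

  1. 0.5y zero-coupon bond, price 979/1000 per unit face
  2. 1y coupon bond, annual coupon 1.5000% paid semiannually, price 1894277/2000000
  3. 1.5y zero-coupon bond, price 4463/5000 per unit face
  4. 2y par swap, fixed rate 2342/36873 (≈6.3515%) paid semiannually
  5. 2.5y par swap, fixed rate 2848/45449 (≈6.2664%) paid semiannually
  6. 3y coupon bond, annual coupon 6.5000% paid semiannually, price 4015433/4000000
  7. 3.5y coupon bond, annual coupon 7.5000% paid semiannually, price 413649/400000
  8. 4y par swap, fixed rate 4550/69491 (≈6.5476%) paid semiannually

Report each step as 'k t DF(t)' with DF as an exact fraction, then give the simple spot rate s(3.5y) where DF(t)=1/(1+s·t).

step 1 [0.5y] zero: DF = P = 979/1000 ≈ 0.979000
step 2 [1y] bond c/2=3/400: DF=(1894277/2000000 − 3/400·(0.979000))/(1+3/400) = 583/625 ≈ 0.932800
step 3 [1.5y] zero: DF = P = 4463/5000 ≈ 0.892600
step 4 [2y] swap r/2=1171/36873: DF=(1 − 1171/36873·(0.979000+0.932800+0.892600))/(1+1171/36873) = 8829/10000 ≈ 0.882900
step 5 [2.5y] swap r/2=1424/45449: DF=(1 − 1424/45449·(0.979000+0.932800+0.892600+0.882900))/(1+1424/45449) = 536/625 ≈ 0.857600
step 6 [3y] bond c/2=13/400: DF=(4015433/4000000 − 13/400·(0.979000+0.932800+0.892600+0.882900+0.857600))/(1+13/400) = 2073/2500 ≈ 0.829200
step 7 [3.5y] bond c/2=3/80: DF=(413649/400000 − 3/80·(0.979000+0.932800+0.892600+0.882900+0.857600+0.829200))/(1+3/80) = 321/400 ≈ 0.802500
step 8 [4y] swap r/2=2275/69491: DF=(1 − 2275/69491·(0.979000+0.932800+0.892600+0.882900+0.857600+0.829200+0.802500))/(1+2275/69491) = 309/400 ≈ 0.772500

1 1/2 979/1000
2 1 583/625
3 3/2 4463/5000
4 2 8829/10000
5 5/2 536/625
6 3 2073/2500
7 7/2 321/400
8 4 309/400
s(3.5y) = (1/(321/400) − 1)/(7/2) = 158/2247 ≈ 7.0316%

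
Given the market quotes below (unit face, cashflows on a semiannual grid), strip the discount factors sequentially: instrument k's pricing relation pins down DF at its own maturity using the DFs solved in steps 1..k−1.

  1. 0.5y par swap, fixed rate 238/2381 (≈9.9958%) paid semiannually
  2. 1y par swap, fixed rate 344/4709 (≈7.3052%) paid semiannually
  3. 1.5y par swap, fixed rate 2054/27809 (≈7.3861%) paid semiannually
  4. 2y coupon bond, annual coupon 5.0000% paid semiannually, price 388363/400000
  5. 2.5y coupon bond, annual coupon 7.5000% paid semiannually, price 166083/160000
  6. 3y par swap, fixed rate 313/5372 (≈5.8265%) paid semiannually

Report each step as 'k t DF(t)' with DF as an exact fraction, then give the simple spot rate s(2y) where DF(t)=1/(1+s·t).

1 1/2 2381/2500
2 1 582/625
3 3/2 8973/10000
4 2 4397/5000
5 5/2 4341/5000
6 3 1687/2000
s(2y) = (1/(4397/5000) − 1)/(2) = 603/8794 ≈ 6.8569%

step 1 [0.5y] swap r/2=119/2381: DF=(1 − 119/2381·(0))/(1+119/2381) = 2381/2500 ≈ 0.952400
step 2 [1y] swap r/2=172/4709: DF=(1 − 172/4709·(0.952400))/(1+172/4709) = 582/625 ≈ 0.931200
step 3 [1.5y] swap r/2=1027/27809: DF=(1 − 1027/27809·(0.952400+0.931200))/(1+1027/27809) = 8973/10000 ≈ 0.897300
step 4 [2y] bond c/2=1/40: DF=(388363/400000 − 1/40·(0.952400+0.931200+0.897300))/(1+1/40) = 4397/5000 ≈ 0.879400
step 5 [2.5y] bond c/2=3/80: DF=(166083/160000 − 3/80·(0.952400+0.931200+0.897300+0.879400))/(1+3/80) = 4341/5000 ≈ 0.868200
step 6 [3y] swap r/2=313/10744: DF=(1 − 313/10744·(0.952400+0.931200+0.897300+0.879400+0.868200))/(1+313/10744) = 1687/2000 ≈ 0.843500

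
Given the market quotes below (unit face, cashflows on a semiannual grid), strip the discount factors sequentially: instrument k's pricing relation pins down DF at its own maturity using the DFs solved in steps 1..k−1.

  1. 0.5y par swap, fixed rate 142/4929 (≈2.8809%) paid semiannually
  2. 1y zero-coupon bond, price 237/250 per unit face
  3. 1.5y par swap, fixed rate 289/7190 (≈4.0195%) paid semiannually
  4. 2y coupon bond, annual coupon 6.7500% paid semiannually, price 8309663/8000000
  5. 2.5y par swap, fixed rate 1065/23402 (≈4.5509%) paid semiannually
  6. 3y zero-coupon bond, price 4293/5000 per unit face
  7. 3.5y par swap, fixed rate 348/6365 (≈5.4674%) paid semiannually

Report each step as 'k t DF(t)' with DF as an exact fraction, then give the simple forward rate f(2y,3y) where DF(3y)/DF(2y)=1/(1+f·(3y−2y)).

1 1/2 4929/5000
2 1 237/250
3 3/2 4711/5000
4 2 9109/10000
5 5/2 1787/2000
6 3 4293/5000
7 7/2 413/500
f(2y,3y) = ((9109/10000)/(4293/5000) − 1)/(1) = 523/8586 ≈ 6.0913%

step 1 [0.5y] swap r/2=71/4929: DF=(1 − 71/4929·(0))/(1+71/4929) = 4929/5000 ≈ 0.985800
step 2 [1y] zero: DF = P = 237/250 ≈ 0.948000
step 3 [1.5y] swap r/2=289/14380: DF=(1 − 289/14380·(0.985800+0.948000))/(1+289/14380) = 4711/5000 ≈ 0.942200
step 4 [2y] bond c/2=27/800: DF=(8309663/8000000 − 27/800·(0.985800+0.948000+0.942200))/(1+27/800) = 9109/10000 ≈ 0.910900
step 5 [2.5y] swap r/2=1065/46804: DF=(1 − 1065/46804·(0.985800+0.948000+0.942200+0.910900))/(1+1065/46804) = 1787/2000 ≈ 0.893500
step 6 [3y] zero: DF = P = 4293/5000 ≈ 0.858600
step 7 [3.5y] swap r/2=174/6365: DF=(1 − 174/6365·(0.985800+0.948000+0.942200+0.910900+0.893500+0.858600))/(1+174/6365) = 413/500 ≈ 0.826000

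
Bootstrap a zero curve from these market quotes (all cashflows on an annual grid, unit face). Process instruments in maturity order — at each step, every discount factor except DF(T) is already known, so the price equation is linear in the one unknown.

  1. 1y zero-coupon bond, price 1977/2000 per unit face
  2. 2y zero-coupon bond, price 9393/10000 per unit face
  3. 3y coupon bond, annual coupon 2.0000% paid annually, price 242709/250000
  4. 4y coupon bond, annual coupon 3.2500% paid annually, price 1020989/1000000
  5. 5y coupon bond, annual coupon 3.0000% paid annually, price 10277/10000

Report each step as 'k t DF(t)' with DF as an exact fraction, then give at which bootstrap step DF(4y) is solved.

step 1 [1y] zero: DF = P = 1977/2000 ≈ 0.988500
step 2 [2y] zero: DF = P = 9393/10000 ≈ 0.939300
step 3 [3y] bond c/1=1/50: DF=(242709/250000 − 1/50·(0.988500+0.939300))/(1+1/50) = 457/500 ≈ 0.914000
step 4 [4y] bond c/1=13/400: DF=(1020989/1000000 − 13/400·(0.988500+0.939300+0.914000))/(1+13/400) = 4497/5000 ≈ 0.899400
step 5 [5y] bond c/1=3/100: DF=(10277/10000 − 3/100·(0.988500+0.939300+0.914000+0.899400))/(1+3/100) = 1111/1250 ≈ 0.888800

1 1 1977/2000
2 2 9393/10000
3 3 457/500
4 4 4497/5000
5 5 1111/1250
DF(4y) is solved at step 4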